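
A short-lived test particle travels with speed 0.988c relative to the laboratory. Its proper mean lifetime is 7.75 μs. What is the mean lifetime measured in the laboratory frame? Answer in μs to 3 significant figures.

γ = 1/√(1 − 0.988²) = 6.4744
Time dilation: Δt = γτ₀ = 6.4744 × 7.75 μs = 50.2 μs

Δt ≈ 50.2 μs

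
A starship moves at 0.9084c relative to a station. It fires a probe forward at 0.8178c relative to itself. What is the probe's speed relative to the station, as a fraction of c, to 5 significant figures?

u ≈ 0.99042c

Relativistic velocity addition: u = (u' + v)/(1 + u'v/c²)
= (0.8178 + 0.9084)/(1 + 0.8178×0.9084) = 1.7262/1.742890 = 0.99042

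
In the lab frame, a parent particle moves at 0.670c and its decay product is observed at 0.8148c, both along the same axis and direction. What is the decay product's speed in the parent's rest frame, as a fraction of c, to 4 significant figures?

u' ≈ 0.3189c

Inverse velocity addition: u' = (u − v)/(1 − uv/c²)
= (0.8148 − 0.670)/(1 − 0.8148×0.670) = 0.1448/0.454084 = 0.3189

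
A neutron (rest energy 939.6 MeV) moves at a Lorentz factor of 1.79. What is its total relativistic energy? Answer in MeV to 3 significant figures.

E ≈ 1680 MeV

γ = 1.79 (given)
E = γm₀c² = 1.79 × 939.6 MeV = 1680 MeV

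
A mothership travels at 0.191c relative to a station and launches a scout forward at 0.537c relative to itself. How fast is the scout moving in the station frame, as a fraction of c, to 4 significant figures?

u ≈ 0.6603c

Compose boost 2: (0.537 + 0.191)/(1 + 0.537×0.191) = 0.7280/1.10257 = 0.6603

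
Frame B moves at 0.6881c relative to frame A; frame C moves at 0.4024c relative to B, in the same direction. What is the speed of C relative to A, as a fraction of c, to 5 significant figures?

Compose boost 2: (0.4024 + 0.6881)/(1 + 0.4024×0.6881) = 1.0905/1.276891 = 0.85403

u ≈ 0.85403c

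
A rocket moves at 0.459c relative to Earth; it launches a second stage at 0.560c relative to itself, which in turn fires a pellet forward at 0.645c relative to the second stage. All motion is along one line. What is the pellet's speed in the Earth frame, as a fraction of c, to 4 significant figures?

u ≈ 0.9559c

Compose boost 2: (0.560 + 0.459)/(1 + 0.560×0.459) = 1.019/1.25704 = 0.810635
Compose boost 3: (0.645 + 0.810635)/(1 + 0.645×0.810635) = 1.45563/1.52286 = 0.9559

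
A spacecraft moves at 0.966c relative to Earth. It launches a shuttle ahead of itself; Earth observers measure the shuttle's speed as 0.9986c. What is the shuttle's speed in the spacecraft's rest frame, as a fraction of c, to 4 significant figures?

Inverse velocity addition: u' = (u − v)/(1 − uv/c²)
= (0.9986 − 0.966)/(1 − 0.9986×0.966) = 0.03260/0.0353524 = 0.9221

u' ≈ 0.9221c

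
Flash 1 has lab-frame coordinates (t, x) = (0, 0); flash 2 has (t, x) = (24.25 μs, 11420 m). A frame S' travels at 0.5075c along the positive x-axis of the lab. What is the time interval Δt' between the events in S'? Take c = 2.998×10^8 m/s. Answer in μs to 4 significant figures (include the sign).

γ = 1/√(1 − 0.5075²) = 1.16056
Δt' = γ(Δt − vΔx/c²) = 1.16056 × (24.25 μs − 0.5075×11420 m / (2.998×10^8 m/s))
= 1.16056 × (4.91828 μs) = 5.708 μs

Δt' ≈ 5.708 μs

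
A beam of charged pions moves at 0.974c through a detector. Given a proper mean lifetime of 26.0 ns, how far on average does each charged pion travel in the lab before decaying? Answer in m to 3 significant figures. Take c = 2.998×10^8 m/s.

d ≈ 33.5 m

γ = 1/√(1 − 0.974²) = 4.4141
Dilated lifetime: Δt = γτ₀ = 4.4141 × 26.0 ns = 114.77 ns
d = vΔt = 0.974c × 114.77 ns = 2.9201×10^8 m/s × 1.1477×10^-7 s = 33.5 m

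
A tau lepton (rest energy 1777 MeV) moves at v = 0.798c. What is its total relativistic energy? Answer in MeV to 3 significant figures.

E ≈ 2950 MeV

γ = 1/√(1 − 0.798²) = 1.6593
E = γm₀c² = 1.6593 × 1777 MeV = 2950 MeV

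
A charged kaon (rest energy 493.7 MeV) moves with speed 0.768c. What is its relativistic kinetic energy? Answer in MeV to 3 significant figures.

K ≈ 277 MeV

γ = 1/√(1 − 0.768²) = 1.5614
K = (γ − 1)m₀c² = (1.5614 − 1) × 493.7 MeV = 0.56140 × 493.7 MeV = 277 MeV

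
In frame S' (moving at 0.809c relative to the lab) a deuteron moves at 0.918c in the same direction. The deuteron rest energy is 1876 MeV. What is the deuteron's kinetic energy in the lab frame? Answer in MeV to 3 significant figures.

u_lab = (0.918 + 0.809)/(1 + 0.918×0.809) = 0.991013
γ = 1/√(1 − 0.991013²) = 7.4756
K = (γ − 1)m₀c² = (7.4756 − 1) × 1876 = 6.4756 × 1876 = 12100 MeV

K ≈ 12100 MeV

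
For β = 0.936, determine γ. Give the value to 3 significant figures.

γ = 1/√(1 − β²) = 1/√(1 − 0.936²) = 1/√(0.12390) = 2.84

γ ≈ 2.84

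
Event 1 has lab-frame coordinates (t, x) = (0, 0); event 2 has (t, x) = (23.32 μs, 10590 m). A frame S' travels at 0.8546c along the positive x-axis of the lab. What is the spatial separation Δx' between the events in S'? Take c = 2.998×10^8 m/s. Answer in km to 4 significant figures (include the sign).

Δx' ≈ 8.888 km

γ = 1/√(1 − 0.8546²) = 1.92572
Δx' = γ(Δx − vΔt) = 1.92572 × (10590 m − 0.8546×(2.998×10^8 m/s)×23.32×10^-6 s)
= 1.92572 × (4615.20 m) = 8.888 km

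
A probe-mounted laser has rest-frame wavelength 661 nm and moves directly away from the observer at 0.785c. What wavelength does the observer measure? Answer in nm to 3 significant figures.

λ_obs ≈ 1900 nm

Relativistic Doppler: λ_obs = λ_src √((1+β)/(1−β))
= 661 × √(1.7850/0.21500) = 661 × 2.8814 = 1900 nm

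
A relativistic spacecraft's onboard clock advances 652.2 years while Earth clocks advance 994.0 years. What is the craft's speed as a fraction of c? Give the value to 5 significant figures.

γ = Δt/τ₀ = 994.0/652.2 = 1.524072
β = √(1 − 1/γ²) = √(1 − 1/1.524072²) = 0.75464

β ≈ 0.75464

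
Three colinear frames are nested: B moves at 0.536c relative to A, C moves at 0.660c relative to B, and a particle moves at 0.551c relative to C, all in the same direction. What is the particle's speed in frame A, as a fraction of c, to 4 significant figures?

u ≈ 0.9648c

Compose boost 2: (0.660 + 0.536)/(1 + 0.660×0.536) = 1.196/1.35376 = 0.883465
Compose boost 3: (0.551 + 0.883465)/(1 + 0.551×0.883465) = 1.43447/1.48679 = 0.9648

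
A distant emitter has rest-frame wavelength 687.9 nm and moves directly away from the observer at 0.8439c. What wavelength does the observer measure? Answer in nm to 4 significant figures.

λ_obs ≈ 2364 nm

Relativistic Doppler: λ_obs = λ_src √((1+β)/(1−β))
= 687.9 × √(1.84390/0.156100) = 687.9 × 3.43690 = 2364 nm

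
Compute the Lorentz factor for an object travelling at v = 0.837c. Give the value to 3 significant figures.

γ = 1/√(1 − β²) = 1/√(1 − 0.837²) = 1/√(0.29943) = 1.83

γ ≈ 1.83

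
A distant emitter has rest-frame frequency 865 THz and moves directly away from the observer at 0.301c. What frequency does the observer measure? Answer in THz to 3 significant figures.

f_obs ≈ 634 THz

Relativistic Doppler: f_obs = f_src √((1−β)/(1+β))
= 865 × √(0.69900/1.3010) = 865 × 0.73299 = 634 THz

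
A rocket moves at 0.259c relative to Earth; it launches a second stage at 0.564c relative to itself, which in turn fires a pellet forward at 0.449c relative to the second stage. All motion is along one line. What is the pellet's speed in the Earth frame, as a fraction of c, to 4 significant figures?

Compose boost 2: (0.564 + 0.259)/(1 + 0.564×0.259) = 0.8230/1.14608 = 0.718102
Compose boost 3: (0.449 + 0.718102)/(1 + 0.449×0.718102) = 1.16710/1.32243 = 0.8825

u ≈ 0.8825c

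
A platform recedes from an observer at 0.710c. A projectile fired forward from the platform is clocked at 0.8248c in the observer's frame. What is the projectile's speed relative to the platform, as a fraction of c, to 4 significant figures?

Inverse velocity addition: u' = (u − v)/(1 − uv/c²)
= (0.8248 − 0.710)/(1 − 0.8248×0.710) = 0.1148/0.414392 = 0.2770

u' ≈ 0.2770c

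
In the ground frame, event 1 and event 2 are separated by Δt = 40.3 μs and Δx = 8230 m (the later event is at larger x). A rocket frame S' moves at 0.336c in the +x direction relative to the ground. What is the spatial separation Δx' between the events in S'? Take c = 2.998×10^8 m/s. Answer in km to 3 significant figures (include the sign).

Δx' ≈ 4.43 km

γ = 1/√(1 − 0.336²) = 1.0617
Δx' = γ(Δx − vΔt) = 1.0617 × (8230 m − 0.336×(2.998×10^8 m/s)×40.3×10^-6 s)
= 1.0617 × (4170.5 m) = 4.43 km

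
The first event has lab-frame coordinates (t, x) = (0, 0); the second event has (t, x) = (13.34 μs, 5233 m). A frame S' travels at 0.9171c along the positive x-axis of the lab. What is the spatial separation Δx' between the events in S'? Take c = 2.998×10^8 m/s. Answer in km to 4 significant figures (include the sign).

γ = 1/√(1 − 0.9171²) = 2.50842
Δx' = γ(Δx − vΔt) = 2.50842 × (5233 m − 0.9171×(2.998×10^8 m/s)×13.34×10^-6 s)
= 2.50842 × (1565.21 m) = 3.926 km

Δx' ≈ 3.926 km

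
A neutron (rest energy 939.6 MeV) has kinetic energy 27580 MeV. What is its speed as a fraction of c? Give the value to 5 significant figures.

β ≈ 0.99946

γ = 1 + K/(m₀c²) = 1 + 27580/939.6 = 30.35292
β = √(1 − 1/γ²) = 0.99946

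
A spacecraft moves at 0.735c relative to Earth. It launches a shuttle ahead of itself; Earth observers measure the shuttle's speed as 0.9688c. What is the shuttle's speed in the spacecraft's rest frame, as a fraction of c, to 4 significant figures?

u' ≈ 0.8120c

Inverse velocity addition: u' = (u − v)/(1 − uv/c²)
= (0.9688 − 0.735)/(1 − 0.9688×0.735) = 0.2338/0.287932 = 0.8120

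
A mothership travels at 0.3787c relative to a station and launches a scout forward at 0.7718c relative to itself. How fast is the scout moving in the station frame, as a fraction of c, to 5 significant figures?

Compose boost 2: (0.7718 + 0.3787)/(1 + 0.7718×0.3787) = 1.1505/1.292281 = 0.89029

u ≈ 0.89029c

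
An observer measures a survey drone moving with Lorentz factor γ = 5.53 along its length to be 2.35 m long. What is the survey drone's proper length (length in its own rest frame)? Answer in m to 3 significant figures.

L₀ ≈ 13.0 m

γ = 5.53 (given)
L₀ = γL = 5.53 × 2.35 = 13.0 m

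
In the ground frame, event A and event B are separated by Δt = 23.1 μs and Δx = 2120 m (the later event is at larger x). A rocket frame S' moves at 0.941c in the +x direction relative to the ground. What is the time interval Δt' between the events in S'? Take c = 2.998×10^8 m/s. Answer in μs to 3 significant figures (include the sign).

Δt' ≈ 48.6 μs

γ = 1/√(1 − 0.941²) = 2.9550
Δt' = γ(Δt − vΔx/c²) = 2.9550 × (23.1 μs − 0.941×2120 m / (2.998×10^8 m/s))
= 2.9550 × (16.446 μs) = 48.6 μs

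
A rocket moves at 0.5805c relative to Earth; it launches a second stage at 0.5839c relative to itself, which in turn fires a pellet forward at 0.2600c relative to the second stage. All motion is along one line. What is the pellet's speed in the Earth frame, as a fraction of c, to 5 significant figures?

u ≈ 0.92132c

Compose boost 2: (0.5839 + 0.5805)/(1 + 0.5839×0.5805) = 1.1644/1.338954 = 0.8696341
Compose boost 3: (0.2600 + 0.8696341)/(1 + 0.2600×0.8696341) = 1.129634/1.226105 = 0.92132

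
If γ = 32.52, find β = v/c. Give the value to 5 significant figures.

β ≈ 0.99953

β = √(1 − 1/γ²) = √(1 − 1/32.52²) = √(0.9990544) = 0.99953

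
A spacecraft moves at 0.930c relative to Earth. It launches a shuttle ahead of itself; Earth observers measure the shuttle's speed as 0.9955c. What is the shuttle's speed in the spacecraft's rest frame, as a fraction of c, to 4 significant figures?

Inverse velocity addition: u' = (u − v)/(1 − uv/c²)
= (0.9955 − 0.930)/(1 − 0.9955×0.930) = 0.06550/0.0741850 = 0.8829

u' ≈ 0.8829c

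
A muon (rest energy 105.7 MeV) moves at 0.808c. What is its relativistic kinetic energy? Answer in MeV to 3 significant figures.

K ≈ 73.7 MeV

γ = 1/√(1 − 0.808²) = 1.6973
K = (γ − 1)m₀c² = (1.6973 − 1) × 105.7 MeV = 0.69727 × 105.7 MeV = 73.7 MeV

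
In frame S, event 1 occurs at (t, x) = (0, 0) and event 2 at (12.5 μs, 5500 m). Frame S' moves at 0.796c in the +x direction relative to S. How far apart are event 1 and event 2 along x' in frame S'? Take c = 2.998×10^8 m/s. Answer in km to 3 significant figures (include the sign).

γ = 1/√(1 − 0.796²) = 1.6521
Δx' = γ(Δx − vΔt) = 1.6521 × (5500 m − 0.796×(2.998×10^8 m/s)×12.5×10^-6 s)
= 1.6521 × (2517.0 m) = 4.16 km

Δx' ≈ 4.16 km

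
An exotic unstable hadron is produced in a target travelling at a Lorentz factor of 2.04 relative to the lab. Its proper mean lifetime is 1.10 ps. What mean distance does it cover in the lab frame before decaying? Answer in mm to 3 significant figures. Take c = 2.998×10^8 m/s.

d ≈ 0.586 mm

β = √(1 − 1/γ²) = √(1 − 1/2.04²) = 0.87161
Dilated lifetime: Δt = γτ₀ = 2.04 × 1.10 ps = 2.2440 ps
d = vΔt = 0.87161c × 2.2440 ps = 2.6131×10^8 m/s × 2.2440×10^-12 s = 0.586 mm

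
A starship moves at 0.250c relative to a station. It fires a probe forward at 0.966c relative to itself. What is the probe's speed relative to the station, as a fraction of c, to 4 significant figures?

u ≈ 0.9795c

Relativistic velocity addition: u = (u' + v)/(1 + u'v/c²)
= (0.966 + 0.250)/(1 + 0.966×0.250) = 1.216/1.24150 = 0.9795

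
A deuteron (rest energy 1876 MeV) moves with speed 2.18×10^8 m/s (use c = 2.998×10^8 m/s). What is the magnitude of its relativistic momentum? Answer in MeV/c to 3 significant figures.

β = v/c = 2.18×10^8 / 2.998×10^8 = 0.72715
γ = 1/√(1 − 0.72715²) = 1.4567
p = γβm₀c = 1.4567 × 0.72715 × 1876 MeV/c = 1990 MeV/c

p ≈ 1990 MeV/c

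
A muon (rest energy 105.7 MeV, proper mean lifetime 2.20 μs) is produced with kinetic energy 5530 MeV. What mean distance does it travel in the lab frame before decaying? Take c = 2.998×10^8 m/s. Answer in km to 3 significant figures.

d ≈ 35.2 km

γ = 1 + K/(m₀c²) = 1 + 5530/105.7 = 53.318
β = √(1 − 1/γ²) = 0.99982
Dilated lifetime: γτ₀ = 53.318 × 2.20 μs = 117.30 μs
d = βc·γτ₀ = 0.99982 × (2.998×10^8 m/s) × 0.00011730 s = 35.2 km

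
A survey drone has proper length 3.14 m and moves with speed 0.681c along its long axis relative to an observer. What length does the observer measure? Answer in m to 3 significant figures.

γ = 1/√(1 − 0.681²) = 1.3656
Length contraction: L = L₀/γ = 3.14/1.3656 = 2.30 m

L ≈ 2.30 m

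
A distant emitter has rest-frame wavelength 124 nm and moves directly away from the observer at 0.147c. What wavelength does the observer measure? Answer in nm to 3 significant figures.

Relativistic Doppler: λ_obs = λ_src √((1+β)/(1−β))
= 124 × √(1.1470/0.85300) = 124 × 1.1596 = 144 nm

λ_obs ≈ 144 nm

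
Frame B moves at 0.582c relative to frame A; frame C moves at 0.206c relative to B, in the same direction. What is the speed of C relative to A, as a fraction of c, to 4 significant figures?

u ≈ 0.7036c

Compose boost 2: (0.206 + 0.582)/(1 + 0.206×0.582) = 0.7880/1.11989 = 0.7036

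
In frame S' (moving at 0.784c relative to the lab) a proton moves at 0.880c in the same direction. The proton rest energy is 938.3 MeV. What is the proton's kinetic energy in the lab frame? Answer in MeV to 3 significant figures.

u_lab = (0.880 + 0.784)/(1 + 0.880×0.784) = 0.984662
γ = 1/√(1 − 0.984662²) = 5.7316
K = (γ − 1)m₀c² = (5.7316 − 1) × 938.3 = 4.7316 × 938.3 = 4440 MeV

K ≈ 4440 MeV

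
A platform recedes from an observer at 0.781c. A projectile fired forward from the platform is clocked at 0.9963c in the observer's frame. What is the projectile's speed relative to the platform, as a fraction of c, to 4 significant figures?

Inverse velocity addition: u' = (u − v)/(1 − uv/c²)
= (0.9963 − 0.781)/(1 − 0.9963×0.781) = 0.2153/0.221890 = 0.9703

u' ≈ 0.9703c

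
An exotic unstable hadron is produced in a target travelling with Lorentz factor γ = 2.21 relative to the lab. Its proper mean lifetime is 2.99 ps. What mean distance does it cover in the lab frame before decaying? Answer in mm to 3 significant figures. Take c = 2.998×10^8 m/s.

d ≈ 1.77 mm

β = √(1 − 1/γ²) = √(1 − 1/2.21²) = 0.89177
Dilated lifetime: Δt = γτ₀ = 2.21 × 2.99 ps = 6.6079 ps
d = vΔt = 0.89177c × 6.6079 ps = 2.6735×10^8 m/s × 6.6079×10^-12 s = 1.77 mm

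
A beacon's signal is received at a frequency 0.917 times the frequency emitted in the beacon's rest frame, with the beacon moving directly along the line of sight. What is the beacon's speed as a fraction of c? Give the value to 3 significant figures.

β ≈ 0.0864

f_obs/f_src = √((1−β)/(1+β)) = 0.917  ⇒  (1−β)/(1+β) = 0.84089
β = |1 − D²|/(1 + D²) = |1 − 0.84089|/(1 + 0.84089) = 0.0864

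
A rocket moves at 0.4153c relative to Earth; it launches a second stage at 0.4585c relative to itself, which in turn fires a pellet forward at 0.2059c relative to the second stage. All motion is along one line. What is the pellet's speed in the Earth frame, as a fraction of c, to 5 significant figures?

u ≈ 0.81652c

Compose boost 2: (0.4585 + 0.4153)/(1 + 0.4585×0.4153) = 0.87380/1.190415 = 0.7340297
Compose boost 3: (0.2059 + 0.7340297)/(1 + 0.2059×0.7340297) = 0.9399297/1.151137 = 0.81652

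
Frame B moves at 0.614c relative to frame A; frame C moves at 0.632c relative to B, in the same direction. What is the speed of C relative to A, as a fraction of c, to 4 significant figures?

u ≈ 0.8977c

Compose boost 2: (0.632 + 0.614)/(1 + 0.632×0.614) = 1.246/1.38805 = 0.8977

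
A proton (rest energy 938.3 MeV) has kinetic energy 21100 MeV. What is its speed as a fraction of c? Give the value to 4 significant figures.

γ = 1 + K/(m₀c²) = 1 + 21100/938.3 = 23.4875
β = √(1 − 1/γ²) = 0.9991

β ≈ 0.9991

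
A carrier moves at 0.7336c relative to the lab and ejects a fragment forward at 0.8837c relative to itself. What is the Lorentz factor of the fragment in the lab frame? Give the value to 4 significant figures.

u_lab = (0.8837 + 0.7336)/(1 + 0.8837×0.7336) = 1.6173/1.648282 = 0.9812033
γ = 1/√(1 − 0.9812033²) = 5.182

γ ≈ 5.182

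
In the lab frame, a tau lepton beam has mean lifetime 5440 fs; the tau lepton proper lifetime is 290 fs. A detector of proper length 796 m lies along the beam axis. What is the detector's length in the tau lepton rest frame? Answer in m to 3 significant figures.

Time dilation ⇒ γ = Δt/τ₀ = 5440/290 = 18.759
Length contraction: L = L₀/γ = 796/18.759 = 42.4 m

L ≈ 42.4 m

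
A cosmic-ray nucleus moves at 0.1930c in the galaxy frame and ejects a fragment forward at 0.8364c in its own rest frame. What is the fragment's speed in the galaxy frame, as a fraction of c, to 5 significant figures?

u ≈ 0.88632c

Compose boost 2: (0.8364 + 0.1930)/(1 + 0.8364×0.1930) = 1.0294/1.161425 = 0.88632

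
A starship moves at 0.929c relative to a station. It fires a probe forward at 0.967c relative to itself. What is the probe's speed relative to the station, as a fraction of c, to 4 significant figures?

u ≈ 0.9988c

Relativistic velocity addition: u = (u' + v)/(1 + u'v/c²)
= (0.967 + 0.929)/(1 + 0.967×0.929) = 1.896/1.89834 = 0.9988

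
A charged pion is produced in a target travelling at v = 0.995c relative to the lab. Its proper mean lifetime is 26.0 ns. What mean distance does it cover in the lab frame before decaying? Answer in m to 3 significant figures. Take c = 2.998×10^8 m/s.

d ≈ 77.7 m

γ = 1/√(1 − 0.995²) = 10.013
Dilated lifetime: Δt = γτ₀ = 10.013 × 26.0 ns = 260.33 ns
d = vΔt = 0.995c × 260.33 ns = 2.9830×10^8 m/s × 2.6033×10^-7 s = 77.7 m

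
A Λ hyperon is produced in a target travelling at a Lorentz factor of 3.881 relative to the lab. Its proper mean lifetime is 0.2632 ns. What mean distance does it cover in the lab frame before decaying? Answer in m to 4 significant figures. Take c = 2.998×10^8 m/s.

β = √(1 − 1/γ²) = √(1 − 1/3.881²) = 0.966234
Dilated lifetime: Δt = γτ₀ = 3.881 × 0.2632 ns = 1.02148 ns
d = vΔt = 0.966234c × 1.02148 ns = 2.89677×10^8 m/s × 1.02148×10^-9 s = 0.2959 m

d ≈ 0.2959 m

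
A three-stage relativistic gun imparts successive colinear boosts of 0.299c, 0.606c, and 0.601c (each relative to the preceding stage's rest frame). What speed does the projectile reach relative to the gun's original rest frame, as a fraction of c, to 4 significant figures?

Compose boost 2: (0.606 + 0.299)/(1 + 0.606×0.299) = 0.9050/1.18119 = 0.766174
Compose boost 3: (0.601 + 0.766174)/(1 + 0.601×0.766174) = 1.36717/1.46047 = 0.9361

u ≈ 0.9361c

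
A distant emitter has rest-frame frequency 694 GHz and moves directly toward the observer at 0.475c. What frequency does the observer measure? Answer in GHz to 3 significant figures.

f_obs ≈ 1160 GHz

Relativistic Doppler: f_obs = f_src √((1+β)/(1−β))
= 694 × √(1.4750/0.52500) = 694 × 1.6762 = 1160 GHz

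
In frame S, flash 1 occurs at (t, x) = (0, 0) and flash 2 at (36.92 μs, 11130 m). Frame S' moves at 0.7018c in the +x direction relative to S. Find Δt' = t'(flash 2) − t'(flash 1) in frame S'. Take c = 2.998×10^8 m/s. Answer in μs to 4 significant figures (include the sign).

γ = 1/√(1 − 0.7018²) = 1.40376
Δt' = γ(Δt − vΔx/c²) = 1.40376 × (36.92 μs − 0.7018×11130 m / (2.998×10^8 m/s))
= 1.40376 × (10.8659 μs) = 15.25 μs

Δt' ≈ 15.25 μs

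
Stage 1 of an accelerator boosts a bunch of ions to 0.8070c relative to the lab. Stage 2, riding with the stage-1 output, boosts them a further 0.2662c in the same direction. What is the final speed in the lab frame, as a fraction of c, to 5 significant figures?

u ≈ 0.88342c

Compose boost 2: (0.2662 + 0.8070)/(1 + 0.2662×0.8070) = 1.0732/1.214823 = 0.88342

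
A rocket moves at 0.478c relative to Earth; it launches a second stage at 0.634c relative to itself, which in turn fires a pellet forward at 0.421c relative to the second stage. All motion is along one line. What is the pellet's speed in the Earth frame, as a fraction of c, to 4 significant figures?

u ≈ 0.9375c

Compose boost 2: (0.634 + 0.478)/(1 + 0.634×0.478) = 1.112/1.30305 = 0.853381
Compose boost 3: (0.421 + 0.853381)/(1 + 0.421×0.853381) = 1.27438/1.35927 = 0.9375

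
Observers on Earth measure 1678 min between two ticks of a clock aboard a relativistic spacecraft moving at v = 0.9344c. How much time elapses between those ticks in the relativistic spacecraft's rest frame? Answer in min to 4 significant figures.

γ = 1/√(1 − 0.9344²) = 2.80721
Proper time: τ₀ = Δt/γ = 1678/2.80721 = 597.7 min

τ₀ ≈ 597.7 min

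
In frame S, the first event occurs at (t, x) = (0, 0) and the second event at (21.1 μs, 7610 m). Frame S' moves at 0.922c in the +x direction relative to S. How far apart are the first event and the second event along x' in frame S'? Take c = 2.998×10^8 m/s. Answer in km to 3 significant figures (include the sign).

Δx' ≈ 4.59 km

γ = 1/√(1 − 0.922²) = 2.5827
Δx' = γ(Δx − vΔt) = 2.5827 × (7610 m − 0.922×(2.998×10^8 m/s)×21.1×10^-6 s)
= 2.5827 × (1777.6 m) = 4.59 km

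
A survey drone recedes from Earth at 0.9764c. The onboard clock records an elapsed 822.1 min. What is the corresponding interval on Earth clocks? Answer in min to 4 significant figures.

Δt ≈ 3807 min

γ = 1/√(1 − 0.9764²) = 4.63027
Time dilation: Δt = γτ₀ = 4.63027 × 822.1 min = 3807 min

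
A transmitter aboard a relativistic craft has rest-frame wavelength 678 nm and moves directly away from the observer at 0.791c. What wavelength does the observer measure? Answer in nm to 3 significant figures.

Relativistic Doppler: λ_obs = λ_src √((1+β)/(1−β))
= 678 × √(1.7910/0.20900) = 678 × 2.9273 = 1980 nm

λ_obs ≈ 1980 nm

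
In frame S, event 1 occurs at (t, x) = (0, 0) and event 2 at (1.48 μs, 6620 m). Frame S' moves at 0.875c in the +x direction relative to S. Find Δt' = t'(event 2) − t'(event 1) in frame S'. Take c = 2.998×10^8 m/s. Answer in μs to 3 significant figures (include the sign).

Δt' ≈ -36.9 μs

γ = 1/√(1 − 0.875²) = 2.0656
Δt' = γ(Δt − vΔx/c²) = 2.0656 × (1.48 μs − 0.875×6620 m / (2.998×10^8 m/s))
= 2.0656 × (-17.841 μs) = -36.9 μs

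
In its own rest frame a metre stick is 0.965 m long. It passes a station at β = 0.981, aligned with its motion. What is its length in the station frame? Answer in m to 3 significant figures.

L ≈ 0.187 m

γ = 1/√(1 − 0.981²) = 5.1544
Length contraction: L = L₀/γ = 0.965/5.1544 = 0.187 m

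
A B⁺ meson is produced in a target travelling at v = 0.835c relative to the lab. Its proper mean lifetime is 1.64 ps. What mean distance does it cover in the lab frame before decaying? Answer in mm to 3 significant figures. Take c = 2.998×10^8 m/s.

d ≈ 0.746 mm

γ = 1/√(1 − 0.835²) = 1.8174
Dilated lifetime: Δt = γτ₀ = 1.8174 × 1.64 ps = 2.9805 ps
d = vΔt = 0.835c × 2.9805 ps = 2.5033×10^8 m/s × 2.9805×10^-12 s = 0.746 mm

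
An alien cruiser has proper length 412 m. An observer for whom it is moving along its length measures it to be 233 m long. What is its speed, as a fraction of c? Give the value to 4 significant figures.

γ = L₀/L = 412/233 = 1.76824
β = √(1 − 1/γ²) = 0.8247

β ≈ 0.8247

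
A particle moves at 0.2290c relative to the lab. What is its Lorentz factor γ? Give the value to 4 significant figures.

γ ≈ 1.027

γ = 1/√(1 − β²) = 1/√(1 − 0.2290²) = 1/√(0.947559) = 1.027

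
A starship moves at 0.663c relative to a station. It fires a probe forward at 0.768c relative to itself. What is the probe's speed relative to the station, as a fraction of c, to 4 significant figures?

u ≈ 0.9482c

Relativistic velocity addition: u = (u' + v)/(1 + u'v/c²)
= (0.768 + 0.663)/(1 + 0.768×0.663) = 1.431/1.50918 = 0.9482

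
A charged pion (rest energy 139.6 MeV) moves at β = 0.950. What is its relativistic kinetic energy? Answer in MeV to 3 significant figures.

K ≈ 307 MeV

γ = 1/√(1 − 0.950²) = 3.2026
K = (γ − 1)m₀c² = (3.2026 − 1) × 139.6 MeV = 2.2026 × 139.6 MeV = 307 MeV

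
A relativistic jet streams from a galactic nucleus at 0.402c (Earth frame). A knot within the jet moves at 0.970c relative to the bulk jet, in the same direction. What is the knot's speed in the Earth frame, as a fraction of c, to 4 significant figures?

u ≈ 0.9871c

Relativistic velocity addition: u = (u' + v)/(1 + u'v/c²)
= (0.970 + 0.402)/(1 + 0.970×0.402) = 1.372/1.38994 = 0.9871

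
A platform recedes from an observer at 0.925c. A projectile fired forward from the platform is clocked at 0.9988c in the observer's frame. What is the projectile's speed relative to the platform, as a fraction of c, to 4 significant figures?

u' ≈ 0.9696c

Inverse velocity addition: u' = (u − v)/(1 − uv/c²)
= (0.9988 − 0.925)/(1 − 0.9988×0.925) = 0.07380/0.0761100 = 0.9696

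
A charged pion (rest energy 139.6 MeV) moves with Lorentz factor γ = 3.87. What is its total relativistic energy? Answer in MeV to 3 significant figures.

E ≈ 540 MeV

γ = 3.87 (given)
E = γm₀c² = 3.87 × 139.6 MeV = 540 MeV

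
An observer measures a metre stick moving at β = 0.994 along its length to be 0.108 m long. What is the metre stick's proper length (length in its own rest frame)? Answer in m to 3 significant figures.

L₀ ≈ 0.987 m

γ = 1/√(1 − 0.994²) = 9.1424
L₀ = γL = 9.1424 × 0.108 = 0.987 m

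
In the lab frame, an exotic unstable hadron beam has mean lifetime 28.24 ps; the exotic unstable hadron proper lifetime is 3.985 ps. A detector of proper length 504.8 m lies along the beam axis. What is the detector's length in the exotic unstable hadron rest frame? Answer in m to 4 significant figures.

L ≈ 71.23 m

Time dilation ⇒ γ = Δt/τ₀ = 28.24/3.985 = 7.08657
Length contraction: L = L₀/γ = 504.8/7.08657 = 71.23 m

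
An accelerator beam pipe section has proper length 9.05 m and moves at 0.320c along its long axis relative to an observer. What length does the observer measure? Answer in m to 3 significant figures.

γ = 1/√(1 − 0.320²) = 1.0555
Length contraction: L = L₀/γ = 9.05/1.0555 = 8.57 m

L ≈ 8.57 m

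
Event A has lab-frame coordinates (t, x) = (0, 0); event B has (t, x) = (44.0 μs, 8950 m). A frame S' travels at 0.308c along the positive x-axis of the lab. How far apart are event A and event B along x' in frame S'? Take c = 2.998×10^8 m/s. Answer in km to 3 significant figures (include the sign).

Δx' ≈ 5.14 km

γ = 1/√(1 − 0.308²) = 1.0511
Δx' = γ(Δx − vΔt) = 1.0511 × (8950 m − 0.308×(2.998×10^8 m/s)×44.0×10^-6 s)
= 1.0511 × (4887.1 m) = 5.14 km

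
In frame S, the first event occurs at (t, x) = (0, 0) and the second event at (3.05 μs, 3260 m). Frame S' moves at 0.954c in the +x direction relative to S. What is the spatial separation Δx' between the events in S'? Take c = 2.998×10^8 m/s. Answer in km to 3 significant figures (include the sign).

Δx' ≈ 7.96 km

γ = 1/√(1 − 0.954²) = 3.3355
Δx' = γ(Δx − vΔt) = 3.3355 × (3260 m − 0.954×(2.998×10^8 m/s)×3.05×10^-6 s)
= 3.3355 × (2387.7 m) = 7.96 km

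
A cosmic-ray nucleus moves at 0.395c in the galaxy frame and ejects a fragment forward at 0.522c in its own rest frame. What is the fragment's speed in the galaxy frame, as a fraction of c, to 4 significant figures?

u ≈ 0.7602c

Compose boost 2: (0.522 + 0.395)/(1 + 0.522×0.395) = 0.9170/1.20619 = 0.7602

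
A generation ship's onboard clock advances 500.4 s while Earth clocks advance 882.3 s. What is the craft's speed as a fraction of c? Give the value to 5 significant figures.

γ = Δt/τ₀ = 882.3/500.4 = 1.763189
β = √(1 − 1/γ²) = √(1 − 1/1.763189²) = 0.82361

β ≈ 0.82361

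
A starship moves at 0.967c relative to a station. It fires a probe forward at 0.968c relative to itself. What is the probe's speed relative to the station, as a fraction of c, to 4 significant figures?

u ≈ 0.9995c

Relativistic velocity addition: u = (u' + v)/(1 + u'v/c²)
= (0.968 + 0.967)/(1 + 0.968×0.967) = 1.935/1.93606 = 0.9995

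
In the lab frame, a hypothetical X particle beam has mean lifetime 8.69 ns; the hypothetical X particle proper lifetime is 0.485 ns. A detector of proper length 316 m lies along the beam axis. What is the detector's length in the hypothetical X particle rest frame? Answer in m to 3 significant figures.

L ≈ 17.6 m

Time dilation ⇒ γ = Δt/τ₀ = 8.69/0.485 = 17.918
Length contraction: L = L₀/γ = 316/17.918 = 17.6 m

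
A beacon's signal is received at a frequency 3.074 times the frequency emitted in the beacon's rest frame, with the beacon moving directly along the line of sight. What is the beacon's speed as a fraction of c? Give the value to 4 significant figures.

f_obs/f_src = √((1+β)/(1−β)) = 3.074  ⇒  (1+β)/(1−β) = 9.44948
β = |1 − D²|/(1 + D²) = |1 − 9.44948|/(1 + 9.44948) = 0.8086

β ≈ 0.8086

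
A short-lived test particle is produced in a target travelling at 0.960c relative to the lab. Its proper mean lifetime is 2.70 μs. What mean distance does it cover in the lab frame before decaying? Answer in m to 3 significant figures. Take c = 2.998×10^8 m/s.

γ = 1/√(1 − 0.960²) = 3.5714
Dilated lifetime: Δt = γτ₀ = 3.5714 × 2.70 μs = 9.6429 μs
d = vΔt = 0.960c × 9.6429 μs = 2.8781×10^8 m/s × 9.6429×10^-6 s = 2780 m

d ≈ 2780 m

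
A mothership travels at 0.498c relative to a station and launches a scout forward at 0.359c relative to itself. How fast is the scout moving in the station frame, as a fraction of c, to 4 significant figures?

u ≈ 0.7270c

Compose boost 2: (0.359 + 0.498)/(1 + 0.359×0.498) = 0.8570/1.17878 = 0.7270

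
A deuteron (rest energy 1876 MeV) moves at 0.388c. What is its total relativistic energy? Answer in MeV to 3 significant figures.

E ≈ 2040 MeV

γ = 1/√(1 − 0.388²) = 1.0850
E = γm₀c² = 1.0850 × 1876 MeV = 2040 MeV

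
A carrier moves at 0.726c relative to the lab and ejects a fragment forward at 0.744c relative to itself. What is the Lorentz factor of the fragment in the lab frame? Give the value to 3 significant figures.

γ ≈ 3.35

u_lab = (0.744 + 0.726)/(1 + 0.744×0.726) = 1.470/1.54014 = 0.954456
γ = 1/√(1 − 0.954456²) = 3.35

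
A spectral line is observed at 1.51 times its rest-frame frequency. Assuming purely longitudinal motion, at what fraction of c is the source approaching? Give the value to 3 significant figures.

β ≈ 0.390

f_obs/f_src = √((1+β)/(1−β)) = 1.51  ⇒  (1+β)/(1−β) = 2.2801
β = |1 − D²|/(1 + D²) = |1 − 2.2801|/(1 + 2.2801) = 0.390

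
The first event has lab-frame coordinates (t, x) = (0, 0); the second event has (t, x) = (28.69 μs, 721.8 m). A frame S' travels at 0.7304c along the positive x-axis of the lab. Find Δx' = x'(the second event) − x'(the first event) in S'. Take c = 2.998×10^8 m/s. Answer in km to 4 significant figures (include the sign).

Δx' ≈ -8.141 km

γ = 1/√(1 − 0.7304²) = 1.46409
Δx' = γ(Δx − vΔt) = 1.46409 × (721.8 m − 0.7304×(2.998×10^8 m/s)×28.69×10^-6 s)
= 1.46409 × (-5560.56 m) = -8.141 km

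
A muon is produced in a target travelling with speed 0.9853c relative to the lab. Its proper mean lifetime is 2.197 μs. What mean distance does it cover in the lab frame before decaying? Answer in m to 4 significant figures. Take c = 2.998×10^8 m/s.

d ≈ 3799 m

γ = 1/√(1 − 0.9853²) = 5.85367
Dilated lifetime: Δt = γτ₀ = 5.85367 × 2.197 μs = 12.8605 μs
d = vΔt = 0.9853c × 12.8605 μs = 2.95393×10^8 m/s × 1.28605×10^-5 s = 3799 m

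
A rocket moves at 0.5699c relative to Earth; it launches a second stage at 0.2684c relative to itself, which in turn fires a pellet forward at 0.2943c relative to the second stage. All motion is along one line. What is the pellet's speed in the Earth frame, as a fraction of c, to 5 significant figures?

Compose boost 2: (0.2684 + 0.5699)/(1 + 0.2684×0.5699) = 0.83830/1.152961 = 0.7270843
Compose boost 3: (0.2943 + 0.7270843)/(1 + 0.2943×0.7270843) = 1.021384/1.213981 = 0.84135

u ≈ 0.84135c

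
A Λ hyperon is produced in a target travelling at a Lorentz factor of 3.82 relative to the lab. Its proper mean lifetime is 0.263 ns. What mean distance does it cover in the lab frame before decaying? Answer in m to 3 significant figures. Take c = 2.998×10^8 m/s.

d ≈ 0.291 m

β = √(1 − 1/γ²) = √(1 − 1/3.82²) = 0.96513
Dilated lifetime: Δt = γτ₀ = 3.82 × 0.263 ns = 1.0047 ns
d = vΔt = 0.96513c × 1.0047 ns = 2.8935×10^8 m/s × 1.0047×10^-9 s = 0.291 m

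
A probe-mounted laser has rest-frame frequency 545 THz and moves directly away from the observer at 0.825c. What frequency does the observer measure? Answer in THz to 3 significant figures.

f_obs ≈ 169 THz

Relativistic Doppler: f_obs = f_src √((1−β)/(1+β))
= 545 × √(0.17500/1.8250) = 545 × 0.30966 = 169 THz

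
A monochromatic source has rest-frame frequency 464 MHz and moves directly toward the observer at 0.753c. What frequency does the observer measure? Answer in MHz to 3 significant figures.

f_obs ≈ 1240 MHz

Relativistic Doppler: f_obs = f_src √((1+β)/(1−β))
= 464 × √(1.7530/0.24700) = 464 × 2.6641 = 1240 MHz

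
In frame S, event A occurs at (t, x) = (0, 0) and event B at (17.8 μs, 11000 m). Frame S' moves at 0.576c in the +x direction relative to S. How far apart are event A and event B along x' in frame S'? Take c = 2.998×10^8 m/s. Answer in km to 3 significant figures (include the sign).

γ = 1/√(1 − 0.576²) = 1.2233
Δx' = γ(Δx − vΔt) = 1.2233 × (11000 m − 0.576×(2.998×10^8 m/s)×17.8×10^-6 s)
= 1.2233 × (7926.2 m) = 9.70 km

Δx' ≈ 9.70 km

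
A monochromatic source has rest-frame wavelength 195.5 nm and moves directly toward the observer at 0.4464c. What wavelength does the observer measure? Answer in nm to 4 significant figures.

Relativistic Doppler: λ_obs = λ_src √((1−β)/(1+β))
= 195.5 × √(0.553600/1.44640) = 195.5 × 0.618663 = 120.9 nm

λ_obs ≈ 120.9 nm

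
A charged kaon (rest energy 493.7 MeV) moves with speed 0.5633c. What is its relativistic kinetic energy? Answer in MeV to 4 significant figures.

K ≈ 103.8 MeV

γ = 1/√(1 − 0.5633²) = 1.21028
K = (γ − 1)m₀c² = (1.21028 − 1) × 493.7 MeV = 0.210284 × 493.7 MeV = 103.8 MeV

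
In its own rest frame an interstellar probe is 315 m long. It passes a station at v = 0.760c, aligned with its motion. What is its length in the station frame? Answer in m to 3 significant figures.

γ = 1/√(1 − 0.760²) = 1.5386
Length contraction: L = L₀/γ = 315/1.5386 = 205 m

L ≈ 205 m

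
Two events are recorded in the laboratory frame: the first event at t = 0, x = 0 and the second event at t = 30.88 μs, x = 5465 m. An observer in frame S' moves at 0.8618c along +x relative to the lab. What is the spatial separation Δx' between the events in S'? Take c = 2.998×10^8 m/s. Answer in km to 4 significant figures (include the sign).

Δx' ≈ -4.955 km

γ = 1/√(1 − 0.8618²) = 1.97142
Δx' = γ(Δx − vΔt) = 1.97142 × (5465 m − 0.8618×(2.998×10^8 m/s)×30.88×10^-6 s)
= 1.97142 × (-2513.39 m) = -4.955 km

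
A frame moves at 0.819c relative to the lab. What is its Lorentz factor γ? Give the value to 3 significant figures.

γ ≈ 1.74

γ = 1/√(1 − β²) = 1/√(1 − 0.819²) = 1/√(0.32924) = 1.74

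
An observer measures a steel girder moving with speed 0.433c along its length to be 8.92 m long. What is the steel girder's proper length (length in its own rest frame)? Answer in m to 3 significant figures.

L₀ ≈ 9.90 m

γ = 1/√(1 − 0.433²) = 1.1094
L₀ = γL = 1.1094 × 8.92 = 9.90 m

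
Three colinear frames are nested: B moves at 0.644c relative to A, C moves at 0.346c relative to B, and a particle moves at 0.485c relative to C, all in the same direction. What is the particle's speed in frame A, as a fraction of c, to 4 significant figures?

u ≈ 0.9296c

Compose boost 2: (0.346 + 0.644)/(1 + 0.346×0.644) = 0.9900/1.22282 = 0.809601
Compose boost 3: (0.485 + 0.809601)/(1 + 0.485×0.809601) = 1.29460/1.39266 = 0.9296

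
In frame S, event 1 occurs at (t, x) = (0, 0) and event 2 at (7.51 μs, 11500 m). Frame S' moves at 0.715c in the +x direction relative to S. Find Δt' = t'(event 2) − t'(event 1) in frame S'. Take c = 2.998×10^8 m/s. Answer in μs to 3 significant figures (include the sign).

Δt' ≈ -28.5 μs

γ = 1/√(1 − 0.715²) = 1.4304
Δt' = γ(Δt − vΔx/c²) = 1.4304 × (7.51 μs − 0.715×11500 m / (2.998×10^8 m/s))
= 1.4304 × (-19.917 μs) = -28.5 μs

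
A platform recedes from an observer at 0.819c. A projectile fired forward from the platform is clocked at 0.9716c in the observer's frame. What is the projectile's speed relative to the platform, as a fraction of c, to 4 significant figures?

Inverse velocity addition: u' = (u − v)/(1 − uv/c²)
= (0.9716 − 0.819)/(1 − 0.9716×0.819) = 0.1526/0.204260 = 0.7471

u' ≈ 0.7471c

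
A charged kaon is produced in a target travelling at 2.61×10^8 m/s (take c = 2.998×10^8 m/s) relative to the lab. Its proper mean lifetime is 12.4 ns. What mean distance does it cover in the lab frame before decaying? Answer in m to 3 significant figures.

β = v/c = 2.61×10^8 / 2.998×10^8 = 0.87058
γ = 1/√(1 − 0.87058²) = 2.0324
Dilated lifetime: Δt = γτ₀ = 2.0324 × 12.4 ns = 25.202 ns
d = vΔt = 0.87058c × 25.202 ns = 2.6100×10^8 m/s × 2.5202×10^-8 s = 6.58 m

d ≈ 6.58 m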